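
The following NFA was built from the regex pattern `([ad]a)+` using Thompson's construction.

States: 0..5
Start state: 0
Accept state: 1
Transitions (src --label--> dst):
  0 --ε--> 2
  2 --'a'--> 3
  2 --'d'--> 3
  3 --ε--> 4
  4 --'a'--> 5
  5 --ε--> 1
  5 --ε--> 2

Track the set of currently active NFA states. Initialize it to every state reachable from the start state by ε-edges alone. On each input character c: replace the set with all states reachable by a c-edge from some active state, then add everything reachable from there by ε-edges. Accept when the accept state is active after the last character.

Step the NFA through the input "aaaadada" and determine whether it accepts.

Answer: ACCEPT

Steps:
start: ε-closure({0}) = {0,2}
'a' @ 1: {3,4}
'a' @ 2: {1,2,5}  [accepting]
'a' @ 3: {3,4}
'a' @ 4: {1,2,5}  [accepting]
'd' @ 5: {3,4}
'a' @ 6: {1,2,5}  [accepting]
'd' @ 7: {3,4}
'a' @ 8: {1,2,5}  [accepting]
final: {1,2,5}; accept 1 in set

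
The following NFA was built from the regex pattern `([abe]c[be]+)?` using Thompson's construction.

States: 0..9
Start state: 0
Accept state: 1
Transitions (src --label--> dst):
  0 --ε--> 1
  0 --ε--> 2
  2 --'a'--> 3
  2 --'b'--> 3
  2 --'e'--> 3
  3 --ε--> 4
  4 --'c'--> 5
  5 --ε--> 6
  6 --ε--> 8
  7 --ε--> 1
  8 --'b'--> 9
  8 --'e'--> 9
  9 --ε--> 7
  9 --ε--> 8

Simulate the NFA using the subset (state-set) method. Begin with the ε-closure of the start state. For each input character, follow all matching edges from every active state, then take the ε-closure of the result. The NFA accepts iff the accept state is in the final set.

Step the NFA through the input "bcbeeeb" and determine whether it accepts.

S₀ = ε-closure({0}) = {0,1,2}
'b' @ 1: {3,4}
'c' @ 2: {5,6,8}
'b' @ 3: {1,7,8,9}  ✓accept
'e' @ 4: {1,7,8,9}  ✓accept
'e' @ 5: {1,7,8,9}  ✓accept
'e' @ 6: {1,7,8,9}  ✓accept
'b' @ 7: {1,7,8,9}  ✓accept
final: {1,7,8,9}; accept 1 in set

Answer: ACCEPT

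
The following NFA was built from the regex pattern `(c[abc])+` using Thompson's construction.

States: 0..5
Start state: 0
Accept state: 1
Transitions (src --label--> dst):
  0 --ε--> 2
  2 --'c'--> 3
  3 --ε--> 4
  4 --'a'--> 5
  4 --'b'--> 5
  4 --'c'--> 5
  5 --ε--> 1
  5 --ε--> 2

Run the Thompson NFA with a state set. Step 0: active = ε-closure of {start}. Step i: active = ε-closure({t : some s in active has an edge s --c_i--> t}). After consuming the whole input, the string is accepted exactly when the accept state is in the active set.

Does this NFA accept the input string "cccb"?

initial (ε-close {0}): {0,2}
'c' @ 1: {3,4}
'c' @ 2: {1,2,5}  (accept∈set)
'c' @ 3: {3,4}
'b' @ 4: {1,2,5}  (accept∈set)
after full input: {1,2,5}  (accept=1 in)

Answer: ACCEPT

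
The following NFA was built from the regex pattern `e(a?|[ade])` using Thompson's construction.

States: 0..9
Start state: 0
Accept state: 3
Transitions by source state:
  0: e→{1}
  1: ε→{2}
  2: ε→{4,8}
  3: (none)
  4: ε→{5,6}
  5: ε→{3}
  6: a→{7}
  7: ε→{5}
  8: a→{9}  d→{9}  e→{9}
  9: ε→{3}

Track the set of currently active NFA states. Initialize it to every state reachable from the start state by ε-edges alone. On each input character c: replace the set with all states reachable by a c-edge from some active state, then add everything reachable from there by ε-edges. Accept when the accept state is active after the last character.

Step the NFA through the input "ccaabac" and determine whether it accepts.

Answer: REJECT

Derivation:
S₀ = ε-closure({0}) = {0}
'c' @ 1: {}  — no active states
rest 'caabac' ignored (set empty)
end set {} — state 3 not in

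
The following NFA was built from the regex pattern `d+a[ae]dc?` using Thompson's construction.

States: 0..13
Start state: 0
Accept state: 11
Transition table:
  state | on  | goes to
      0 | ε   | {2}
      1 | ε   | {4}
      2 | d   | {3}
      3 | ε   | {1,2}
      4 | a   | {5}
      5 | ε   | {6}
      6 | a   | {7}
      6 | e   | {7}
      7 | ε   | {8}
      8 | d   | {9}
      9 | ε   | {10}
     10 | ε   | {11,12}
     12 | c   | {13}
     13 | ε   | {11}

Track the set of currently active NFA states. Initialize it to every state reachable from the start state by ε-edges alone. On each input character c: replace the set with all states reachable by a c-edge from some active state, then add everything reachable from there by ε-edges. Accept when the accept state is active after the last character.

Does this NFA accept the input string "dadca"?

Answer: REJECT

Steps:
start: ε-closure({0}) = {0,2}
'd' @ 1: {1,2,3,4}
'a' @ 2: {5,6}
'd' @ 3: {}  — no active states
rest 'ca' ignored (set empty)
final: {}; accept 11 not in set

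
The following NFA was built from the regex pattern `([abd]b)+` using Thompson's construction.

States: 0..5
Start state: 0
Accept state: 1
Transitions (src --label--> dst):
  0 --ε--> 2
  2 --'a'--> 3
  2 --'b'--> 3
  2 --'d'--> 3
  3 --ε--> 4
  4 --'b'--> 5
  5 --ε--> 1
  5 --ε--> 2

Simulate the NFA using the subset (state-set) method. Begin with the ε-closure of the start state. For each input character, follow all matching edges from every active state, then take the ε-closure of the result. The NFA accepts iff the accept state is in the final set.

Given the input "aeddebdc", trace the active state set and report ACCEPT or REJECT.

Answer: REJECT

Trace:
start: ε-closure({0}) = {0,2}
'a' @ 1: {3,4}
'e' @ 2: {}  — no active states
rest 'ddebdc' ignored (set empty)
end set {} — state 1 not in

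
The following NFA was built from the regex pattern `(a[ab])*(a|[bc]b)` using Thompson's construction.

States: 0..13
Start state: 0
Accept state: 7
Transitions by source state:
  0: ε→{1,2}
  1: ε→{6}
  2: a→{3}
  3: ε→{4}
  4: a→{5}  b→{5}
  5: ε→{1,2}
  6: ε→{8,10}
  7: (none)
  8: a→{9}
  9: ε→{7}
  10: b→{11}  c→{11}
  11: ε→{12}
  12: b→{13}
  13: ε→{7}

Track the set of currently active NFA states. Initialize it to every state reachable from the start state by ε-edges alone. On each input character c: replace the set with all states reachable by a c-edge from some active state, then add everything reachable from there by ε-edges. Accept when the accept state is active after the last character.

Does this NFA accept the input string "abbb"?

initial (ε-close {0}): {0,1,2,6,8,10}
'a' @ 1: {3,4,7,9}  [accepting]
'b' @ 2: {1,2,5,6,8,10}
'b' @ 3: {11,12}
'b' @ 4: {7,13}  [accepting]
end set {7,13} — state 7 in

Answer: ACCEPT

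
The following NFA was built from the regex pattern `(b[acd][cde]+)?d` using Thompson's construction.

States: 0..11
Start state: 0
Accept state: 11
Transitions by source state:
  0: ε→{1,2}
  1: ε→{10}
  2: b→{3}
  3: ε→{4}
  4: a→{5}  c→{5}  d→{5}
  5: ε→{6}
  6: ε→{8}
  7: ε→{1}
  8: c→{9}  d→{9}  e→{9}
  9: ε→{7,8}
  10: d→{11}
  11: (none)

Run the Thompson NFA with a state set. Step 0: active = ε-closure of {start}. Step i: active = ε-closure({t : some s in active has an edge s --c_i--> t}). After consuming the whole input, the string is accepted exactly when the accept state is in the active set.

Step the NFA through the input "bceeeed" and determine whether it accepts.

S₀ = ε-closure({0}) = {0,1,2,10}
'b' @ 1: {3,4}
'c' @ 2: {5,6,8}
'e' @ 3: {1,7,8,9,10}
'e' @ 4: {1,7,8,9,10}
'e' @ 5: {1,7,8,9,10}
'e' @ 6: {1,7,8,9,10}
'd' @ 7: {1,7,8,9,10,11}  [accepting]
after full input: {1,7,8,9,10,11}  (accept=11 in)

Answer: ACCEPT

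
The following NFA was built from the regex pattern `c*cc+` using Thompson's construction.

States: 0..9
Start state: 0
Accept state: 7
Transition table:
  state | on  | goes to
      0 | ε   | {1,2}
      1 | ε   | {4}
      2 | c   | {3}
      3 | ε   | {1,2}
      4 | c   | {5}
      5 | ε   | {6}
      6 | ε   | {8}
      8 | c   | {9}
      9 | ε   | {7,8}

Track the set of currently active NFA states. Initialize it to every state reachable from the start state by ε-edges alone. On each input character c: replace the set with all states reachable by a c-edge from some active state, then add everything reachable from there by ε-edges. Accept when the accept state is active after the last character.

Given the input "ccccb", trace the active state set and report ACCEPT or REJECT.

initial (ε-close {0}): {0,1,2,4}
'c' @ 1: {1,2,3,4,5,6,8}
'c' @ 2: {1,2,3,4,5,6,7,8,9}  [accepting]
'c' @ 3: {1,2,3,4,5,6,7,8,9}  [accepting]
'c' @ 4: {1,2,3,4,5,6,7,8,9}  [accepting]
'b' @ 5: {}  — no active states
after full input: {}  (accept=7 not in)

Answer: REJECT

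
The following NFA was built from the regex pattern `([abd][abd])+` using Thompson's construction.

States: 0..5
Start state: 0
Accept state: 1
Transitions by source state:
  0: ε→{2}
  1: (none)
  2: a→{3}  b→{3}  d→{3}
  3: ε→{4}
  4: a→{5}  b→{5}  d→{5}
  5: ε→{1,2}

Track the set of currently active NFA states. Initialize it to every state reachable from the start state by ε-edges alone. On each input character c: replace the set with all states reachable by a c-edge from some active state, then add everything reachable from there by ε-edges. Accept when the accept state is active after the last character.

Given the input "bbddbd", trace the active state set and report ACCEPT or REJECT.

Answer: ACCEPT

Derivation:
S₀ = ε-closure({0}) = {0,2}
'b' @ 1: {3,4}
'b' @ 2: {1,2,5}  ✓accept
'd' @ 3: {3,4}
'd' @ 4: {1,2,5}  ✓accept
'b' @ 5: {3,4}
'd' @ 6: {1,2,5}  ✓accept
final: {1,2,5}; accept 1 in set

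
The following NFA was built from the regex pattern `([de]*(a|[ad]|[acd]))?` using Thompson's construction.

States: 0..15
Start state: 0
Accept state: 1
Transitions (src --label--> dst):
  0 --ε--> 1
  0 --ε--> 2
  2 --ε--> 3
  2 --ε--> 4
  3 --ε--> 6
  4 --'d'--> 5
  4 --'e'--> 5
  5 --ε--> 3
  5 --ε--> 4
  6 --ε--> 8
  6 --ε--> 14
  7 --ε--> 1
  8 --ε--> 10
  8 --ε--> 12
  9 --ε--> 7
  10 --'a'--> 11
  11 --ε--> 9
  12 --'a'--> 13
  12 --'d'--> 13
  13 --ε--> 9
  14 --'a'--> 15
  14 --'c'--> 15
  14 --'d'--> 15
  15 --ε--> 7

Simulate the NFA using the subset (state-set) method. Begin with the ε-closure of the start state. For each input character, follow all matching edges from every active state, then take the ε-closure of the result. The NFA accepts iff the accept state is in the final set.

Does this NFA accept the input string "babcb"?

Answer: REJECT

Derivation:
S₀ = ε-closure({0}) = {0,1,2,3,4,6,8,10,12,14}
'b' @ 1: {}  — dead — no transitions
rest 'abcb' ignored (set empty)
after full input: {}  (accept=1 not in)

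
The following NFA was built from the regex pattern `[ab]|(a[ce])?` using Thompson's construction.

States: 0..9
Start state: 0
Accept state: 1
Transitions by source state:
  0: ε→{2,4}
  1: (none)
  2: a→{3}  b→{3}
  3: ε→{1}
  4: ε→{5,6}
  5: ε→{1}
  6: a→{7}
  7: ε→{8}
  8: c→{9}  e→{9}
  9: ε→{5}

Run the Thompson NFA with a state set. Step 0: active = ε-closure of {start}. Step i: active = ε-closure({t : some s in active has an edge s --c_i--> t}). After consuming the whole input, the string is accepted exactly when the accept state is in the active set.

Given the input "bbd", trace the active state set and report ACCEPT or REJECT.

start: ε-closure({0}) = {0,1,2,4,5,6}
'b' @ 1: {1,3}  [accepting]
'b' @ 2: {}  — state set empty
rest 'd' ignored (set empty)
final: {}; accept 1 not in set

Answer: REJECT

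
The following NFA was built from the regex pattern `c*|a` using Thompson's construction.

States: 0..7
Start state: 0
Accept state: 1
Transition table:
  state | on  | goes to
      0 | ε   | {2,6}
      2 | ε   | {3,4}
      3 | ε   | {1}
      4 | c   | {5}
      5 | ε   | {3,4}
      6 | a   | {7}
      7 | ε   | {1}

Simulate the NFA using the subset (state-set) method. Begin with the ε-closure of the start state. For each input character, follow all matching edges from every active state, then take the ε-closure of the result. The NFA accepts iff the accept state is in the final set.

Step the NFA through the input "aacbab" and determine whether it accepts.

Answer: REJECT

Derivation:
initial (ε-close {0}): {0,1,2,3,4,6}
'a' @ 1: {1,7}  [accepting]
'a' @ 2: {}  — no active states
rest 'cbab' ignored (set empty)
final: {}; accept 1 not in set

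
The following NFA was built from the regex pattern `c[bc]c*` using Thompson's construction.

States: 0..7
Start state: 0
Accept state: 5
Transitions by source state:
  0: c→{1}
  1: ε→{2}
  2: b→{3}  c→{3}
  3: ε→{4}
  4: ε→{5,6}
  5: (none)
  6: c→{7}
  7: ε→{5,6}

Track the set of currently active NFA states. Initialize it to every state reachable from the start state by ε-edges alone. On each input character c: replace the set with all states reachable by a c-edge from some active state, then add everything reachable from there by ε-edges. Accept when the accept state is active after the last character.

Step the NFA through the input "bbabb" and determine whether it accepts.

Answer: REJECT

Steps:
start: ε-closure({0}) = {0}
'b' @ 1: {}  — no active states
rest 'babb' ignored (set empty)
end set {} — state 5 not in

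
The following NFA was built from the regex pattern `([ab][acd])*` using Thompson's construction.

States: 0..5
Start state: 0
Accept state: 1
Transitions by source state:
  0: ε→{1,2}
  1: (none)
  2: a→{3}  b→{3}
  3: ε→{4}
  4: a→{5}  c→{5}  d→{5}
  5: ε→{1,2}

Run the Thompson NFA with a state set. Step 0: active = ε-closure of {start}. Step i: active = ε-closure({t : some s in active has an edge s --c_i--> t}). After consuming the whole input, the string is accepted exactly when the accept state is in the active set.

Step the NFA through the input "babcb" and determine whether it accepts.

S₀ = ε-closure({0}) = {0,1,2}
'b' @ 1: {3,4}
'a' @ 2: {1,2,5}  [accepting]
'b' @ 3: {3,4}
'c' @ 4: {1,2,5}  [accepting]
'b' @ 5: {3,4}
after full input: {3,4}  (accept=1 not in)

Answer: REJECT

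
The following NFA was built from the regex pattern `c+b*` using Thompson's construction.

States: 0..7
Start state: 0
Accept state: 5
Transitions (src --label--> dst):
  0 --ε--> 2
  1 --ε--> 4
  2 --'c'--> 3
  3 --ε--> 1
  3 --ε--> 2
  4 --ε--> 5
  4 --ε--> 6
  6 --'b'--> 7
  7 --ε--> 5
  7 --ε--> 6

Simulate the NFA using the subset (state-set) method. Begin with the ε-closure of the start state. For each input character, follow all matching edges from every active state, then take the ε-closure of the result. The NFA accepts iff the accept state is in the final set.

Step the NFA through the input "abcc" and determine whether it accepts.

start: ε-closure({0}) = {0,2}
'a' @ 1: {}  — no active states
rest 'bcc' ignored (set empty)
final: {}; accept 5 not in set

Answer: REJECT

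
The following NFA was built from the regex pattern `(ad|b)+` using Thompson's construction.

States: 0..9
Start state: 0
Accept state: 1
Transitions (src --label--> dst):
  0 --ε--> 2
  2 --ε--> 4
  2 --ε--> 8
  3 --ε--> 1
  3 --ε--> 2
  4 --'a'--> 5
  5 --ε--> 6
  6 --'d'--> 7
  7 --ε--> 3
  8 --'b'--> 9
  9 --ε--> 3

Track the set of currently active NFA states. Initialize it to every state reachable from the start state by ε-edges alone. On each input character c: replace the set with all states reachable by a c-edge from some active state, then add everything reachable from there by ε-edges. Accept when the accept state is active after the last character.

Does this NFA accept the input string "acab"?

start: ε-closure({0}) = {0,2,4,8}
'a' @ 1: {5,6}
'c' @ 2: {}  — state set empty
rest 'ab' ignored (set empty)
after full input: {}  (accept=1 not in)

Answer: REJECT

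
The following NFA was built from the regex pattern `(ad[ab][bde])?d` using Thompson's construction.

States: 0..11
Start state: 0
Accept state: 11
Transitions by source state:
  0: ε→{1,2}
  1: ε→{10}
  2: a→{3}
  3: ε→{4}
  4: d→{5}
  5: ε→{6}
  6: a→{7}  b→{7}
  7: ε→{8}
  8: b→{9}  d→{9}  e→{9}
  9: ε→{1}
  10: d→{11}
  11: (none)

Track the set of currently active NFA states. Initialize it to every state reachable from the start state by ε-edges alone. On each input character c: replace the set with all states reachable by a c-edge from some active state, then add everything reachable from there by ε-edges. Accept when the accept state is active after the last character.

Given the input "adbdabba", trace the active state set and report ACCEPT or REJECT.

Answer: REJECT

Trace:
initial (ε-close {0}): {0,1,2,10}
'a' @ 1: {3,4}
'd' @ 2: {5,6}
'b' @ 3: {7,8}
'd' @ 4: {1,9,10}
'a' @ 5: {}  — dead — no transitions
rest 'bba' ignored (set empty)
after full input: {}  (accept=11 not in)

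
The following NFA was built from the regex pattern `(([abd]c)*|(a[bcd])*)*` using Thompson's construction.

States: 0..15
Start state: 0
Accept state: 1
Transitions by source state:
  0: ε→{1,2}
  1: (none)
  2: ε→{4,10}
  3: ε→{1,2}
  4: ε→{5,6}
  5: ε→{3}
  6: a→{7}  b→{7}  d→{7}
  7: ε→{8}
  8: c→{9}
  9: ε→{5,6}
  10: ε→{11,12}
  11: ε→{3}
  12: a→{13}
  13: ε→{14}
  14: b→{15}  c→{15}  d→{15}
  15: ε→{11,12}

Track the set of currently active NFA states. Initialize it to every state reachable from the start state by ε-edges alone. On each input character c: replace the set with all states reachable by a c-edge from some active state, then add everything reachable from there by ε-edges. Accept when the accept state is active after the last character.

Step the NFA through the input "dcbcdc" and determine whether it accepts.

Answer: ACCEPT

Trace:
start: ε-closure({0}) = {0,1,2,3,4,5,6,10,11,12}
'd' @ 1: {7,8}
'c' @ 2: {1,2,3,4,5,6,9,10,11,12}  [accepting]
'b' @ 3: {7,8}
'c' @ 4: {1,2,3,4,5,6,9,10,11,12}  [accepting]
'd' @ 5: {7,8}
'c' @ 6: {1,2,3,4,5,6,9,10,11,12}  [accepting]
after full input: {1,2,3,4,5,6,9,10,11,12}  (accept=1 in)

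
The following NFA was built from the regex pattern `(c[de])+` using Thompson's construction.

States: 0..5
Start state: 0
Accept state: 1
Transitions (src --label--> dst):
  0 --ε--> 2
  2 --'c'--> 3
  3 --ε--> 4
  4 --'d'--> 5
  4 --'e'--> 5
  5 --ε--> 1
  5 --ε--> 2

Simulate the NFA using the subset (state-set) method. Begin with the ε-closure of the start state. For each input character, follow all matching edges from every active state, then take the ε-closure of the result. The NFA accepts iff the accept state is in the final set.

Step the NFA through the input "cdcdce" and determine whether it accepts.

Answer: ACCEPT

Derivation:
start: ε-closure({0}) = {0,2}
'c' @ 1: {3,4}
'd' @ 2: {1,2,5}  ✓accept
'c' @ 3: {3,4}
'd' @ 4: {1,2,5}  ✓accept
'c' @ 5: {3,4}
'e' @ 6: {1,2,5}  ✓accept
final: {1,2,5}; accept 1 in set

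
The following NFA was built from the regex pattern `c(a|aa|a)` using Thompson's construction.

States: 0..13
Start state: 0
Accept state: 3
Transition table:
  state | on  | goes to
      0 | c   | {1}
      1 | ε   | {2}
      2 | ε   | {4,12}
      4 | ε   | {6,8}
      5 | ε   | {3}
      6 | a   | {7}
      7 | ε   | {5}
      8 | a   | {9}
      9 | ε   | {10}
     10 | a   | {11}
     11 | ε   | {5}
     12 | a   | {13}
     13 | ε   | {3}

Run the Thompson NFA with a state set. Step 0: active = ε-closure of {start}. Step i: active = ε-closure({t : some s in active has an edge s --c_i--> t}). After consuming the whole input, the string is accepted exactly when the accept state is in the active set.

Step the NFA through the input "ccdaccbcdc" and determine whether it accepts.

Answer: REJECT

Trace:
start: ε-closure({0}) = {0}
'c' @ 1: {1,2,4,6,8,12}
'c' @ 2: {}  — dead — no transitions
rest 'daccbcdc' ignored (set empty)
end set {} — state 3 not in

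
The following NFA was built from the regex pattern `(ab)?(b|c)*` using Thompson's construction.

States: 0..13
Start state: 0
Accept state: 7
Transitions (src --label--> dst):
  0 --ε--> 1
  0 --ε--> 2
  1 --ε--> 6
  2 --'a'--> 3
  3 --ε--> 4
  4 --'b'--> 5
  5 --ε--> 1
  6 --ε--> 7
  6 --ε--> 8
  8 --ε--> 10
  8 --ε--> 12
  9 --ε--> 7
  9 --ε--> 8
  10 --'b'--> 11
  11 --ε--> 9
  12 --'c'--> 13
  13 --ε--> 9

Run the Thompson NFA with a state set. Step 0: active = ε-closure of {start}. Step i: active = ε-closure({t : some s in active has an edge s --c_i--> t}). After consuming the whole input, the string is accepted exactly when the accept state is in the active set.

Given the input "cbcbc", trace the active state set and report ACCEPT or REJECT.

Answer: ACCEPT

Trace:
S₀ = ε-closure({0}) = {0,1,2,6,7,8,10,12}
'c' @ 1: {7,8,9,10,12,13}  ✓accept
'b' @ 2: {7,8,9,10,11,12}  ✓accept
'c' @ 3: {7,8,9,10,12,13}  ✓accept
'b' @ 4: {7,8,9,10,11,12}  ✓accept
'c' @ 5: {7,8,9,10,12,13}  ✓accept
end set {7,8,9,10,12,13} — state 7 in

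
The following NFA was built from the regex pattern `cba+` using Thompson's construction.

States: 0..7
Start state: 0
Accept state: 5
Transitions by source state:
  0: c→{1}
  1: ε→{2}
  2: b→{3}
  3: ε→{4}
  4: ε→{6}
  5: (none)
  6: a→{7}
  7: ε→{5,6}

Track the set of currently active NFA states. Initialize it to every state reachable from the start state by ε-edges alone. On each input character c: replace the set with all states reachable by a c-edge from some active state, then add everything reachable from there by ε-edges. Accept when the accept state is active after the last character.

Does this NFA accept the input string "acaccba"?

initial (ε-close {0}): {0}
'a' @ 1: {}  — no active states
rest 'caccba' ignored (set empty)
after full input: {}  (accept=5 not in)

Answer: REJECT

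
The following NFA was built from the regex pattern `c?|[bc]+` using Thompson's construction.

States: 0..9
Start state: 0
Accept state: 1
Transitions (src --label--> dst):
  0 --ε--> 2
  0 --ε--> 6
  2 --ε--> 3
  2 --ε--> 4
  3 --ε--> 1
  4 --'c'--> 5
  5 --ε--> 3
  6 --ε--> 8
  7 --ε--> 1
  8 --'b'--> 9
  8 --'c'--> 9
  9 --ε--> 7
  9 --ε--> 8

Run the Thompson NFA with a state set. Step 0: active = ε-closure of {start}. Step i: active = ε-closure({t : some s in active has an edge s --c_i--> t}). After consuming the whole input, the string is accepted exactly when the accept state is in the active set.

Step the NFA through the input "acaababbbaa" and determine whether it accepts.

Answer: REJECT

Trace:
initial (ε-close {0}): {0,1,2,3,4,6,8}
'a' @ 1: {}  — state set empty
rest 'caababbbaa' ignored (set empty)
after full input: {}  (accept=1 not in)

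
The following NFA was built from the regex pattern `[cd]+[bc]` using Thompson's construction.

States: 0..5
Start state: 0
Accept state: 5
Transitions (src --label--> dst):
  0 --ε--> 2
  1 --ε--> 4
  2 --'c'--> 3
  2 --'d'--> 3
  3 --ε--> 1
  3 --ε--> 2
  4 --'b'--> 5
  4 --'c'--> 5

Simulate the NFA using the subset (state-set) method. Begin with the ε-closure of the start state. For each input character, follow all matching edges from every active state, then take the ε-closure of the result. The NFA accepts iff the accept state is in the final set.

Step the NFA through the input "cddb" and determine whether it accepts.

start: ε-closure({0}) = {0,2}
'c' @ 1: {1,2,3,4}
'd' @ 2: {1,2,3,4}
'd' @ 3: {1,2,3,4}
'b' @ 4: {5}  (accept∈set)
after full input: {5}  (accept=5 in)

Answer: ACCEPT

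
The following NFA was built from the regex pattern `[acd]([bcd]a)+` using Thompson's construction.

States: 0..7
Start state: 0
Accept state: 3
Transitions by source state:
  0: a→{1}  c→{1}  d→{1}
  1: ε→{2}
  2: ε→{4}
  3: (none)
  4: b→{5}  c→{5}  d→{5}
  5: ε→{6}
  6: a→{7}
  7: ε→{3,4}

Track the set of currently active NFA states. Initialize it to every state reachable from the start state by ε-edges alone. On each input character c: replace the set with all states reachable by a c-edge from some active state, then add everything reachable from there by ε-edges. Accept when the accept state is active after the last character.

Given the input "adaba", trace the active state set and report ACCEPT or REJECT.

Answer: ACCEPT

Derivation:
start: ε-closure({0}) = {0}
'a' @ 1: {1,2,4}
'd' @ 2: {5,6}
'a' @ 3: {3,4,7}  (accept∈set)
'b' @ 4: {5,6}
'a' @ 5: {3,4,7}  (accept∈set)
end set {3,4,7} — state 3 in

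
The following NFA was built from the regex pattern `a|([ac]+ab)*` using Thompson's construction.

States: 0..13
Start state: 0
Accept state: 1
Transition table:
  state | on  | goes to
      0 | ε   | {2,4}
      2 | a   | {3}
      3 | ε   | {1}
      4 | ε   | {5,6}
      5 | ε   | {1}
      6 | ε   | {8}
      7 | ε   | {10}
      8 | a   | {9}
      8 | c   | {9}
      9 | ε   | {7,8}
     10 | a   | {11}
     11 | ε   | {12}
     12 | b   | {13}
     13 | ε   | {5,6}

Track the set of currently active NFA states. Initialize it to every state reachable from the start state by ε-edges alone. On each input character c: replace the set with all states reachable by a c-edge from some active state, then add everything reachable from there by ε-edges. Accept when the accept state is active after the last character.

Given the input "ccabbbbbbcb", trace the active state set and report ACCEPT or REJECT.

start: ε-closure({0}) = {0,1,2,4,5,6,8}
'c' @ 1: {7,8,9,10}
'c' @ 2: {7,8,9,10}
'a' @ 3: {7,8,9,10,11,12}
'b' @ 4: {1,5,6,8,13}  [accepting]
'b' @ 5: {}  — state set empty
rest 'bbbbcb' ignored (set empty)
final: {}; accept 1 not in set

Answer: REJECT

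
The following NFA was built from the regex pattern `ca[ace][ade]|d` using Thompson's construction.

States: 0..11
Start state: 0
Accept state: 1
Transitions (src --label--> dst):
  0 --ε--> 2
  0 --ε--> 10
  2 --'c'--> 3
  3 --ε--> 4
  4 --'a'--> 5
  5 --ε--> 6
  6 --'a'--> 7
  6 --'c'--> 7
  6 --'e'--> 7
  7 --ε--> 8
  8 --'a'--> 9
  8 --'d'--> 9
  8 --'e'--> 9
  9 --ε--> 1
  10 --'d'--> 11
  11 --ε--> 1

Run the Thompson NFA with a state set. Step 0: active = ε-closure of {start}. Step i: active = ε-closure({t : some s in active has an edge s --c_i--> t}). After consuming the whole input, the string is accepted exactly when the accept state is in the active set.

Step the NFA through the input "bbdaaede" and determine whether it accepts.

start: ε-closure({0}) = {0,2,10}
'b' @ 1: {}  — state set empty
rest 'bdaaede' ignored (set empty)
after full input: {}  (accept=1 not in)

Answer: REJECT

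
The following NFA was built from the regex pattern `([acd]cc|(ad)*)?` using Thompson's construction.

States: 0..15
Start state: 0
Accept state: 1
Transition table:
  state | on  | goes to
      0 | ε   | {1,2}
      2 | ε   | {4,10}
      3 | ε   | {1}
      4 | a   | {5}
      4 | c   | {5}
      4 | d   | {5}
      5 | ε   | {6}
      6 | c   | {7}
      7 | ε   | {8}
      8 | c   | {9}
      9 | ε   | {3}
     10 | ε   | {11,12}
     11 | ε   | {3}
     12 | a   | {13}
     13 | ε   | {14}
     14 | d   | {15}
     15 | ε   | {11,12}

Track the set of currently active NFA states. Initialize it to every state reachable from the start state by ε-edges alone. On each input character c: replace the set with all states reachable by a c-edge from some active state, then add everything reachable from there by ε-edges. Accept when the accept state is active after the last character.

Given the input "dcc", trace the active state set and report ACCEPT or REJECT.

Answer: ACCEPT

Derivation:
initial (ε-close {0}): {0,1,2,3,4,10,11,12}
'd' @ 1: {5,6}
'c' @ 2: {7,8}
'c' @ 3: {1,3,9}  [accepting]
after full input: {1,3,9}  (accept=1 in)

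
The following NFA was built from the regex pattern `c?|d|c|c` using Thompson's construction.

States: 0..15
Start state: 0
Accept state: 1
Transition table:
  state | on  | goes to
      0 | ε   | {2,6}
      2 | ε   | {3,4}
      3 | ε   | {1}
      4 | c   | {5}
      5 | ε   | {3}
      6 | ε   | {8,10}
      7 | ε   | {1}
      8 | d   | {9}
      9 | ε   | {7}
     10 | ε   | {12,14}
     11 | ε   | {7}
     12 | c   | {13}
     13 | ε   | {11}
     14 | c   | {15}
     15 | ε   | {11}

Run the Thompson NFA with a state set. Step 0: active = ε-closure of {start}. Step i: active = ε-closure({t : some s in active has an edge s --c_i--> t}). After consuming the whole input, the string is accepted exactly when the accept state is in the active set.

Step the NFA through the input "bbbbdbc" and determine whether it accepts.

start: ε-closure({0}) = {0,1,2,3,4,6,8,10,12,14}
'b' @ 1: {}  — no active states
rest 'bbbdbc' ignored (set empty)
final: {}; accept 1 not in set

Answer: REJECT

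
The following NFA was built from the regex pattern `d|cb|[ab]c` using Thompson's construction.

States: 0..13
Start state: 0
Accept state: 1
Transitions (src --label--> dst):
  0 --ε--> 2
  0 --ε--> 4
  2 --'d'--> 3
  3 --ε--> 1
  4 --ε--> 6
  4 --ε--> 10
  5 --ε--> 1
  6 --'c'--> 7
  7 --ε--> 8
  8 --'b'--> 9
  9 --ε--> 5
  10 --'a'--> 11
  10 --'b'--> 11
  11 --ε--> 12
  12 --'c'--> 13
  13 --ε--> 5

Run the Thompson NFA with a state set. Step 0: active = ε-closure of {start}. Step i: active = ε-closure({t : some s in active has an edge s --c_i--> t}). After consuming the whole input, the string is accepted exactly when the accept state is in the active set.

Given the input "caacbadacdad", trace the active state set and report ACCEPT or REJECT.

S₀ = ε-closure({0}) = {0,2,4,6,10}
'c' @ 1: {7,8}
'a' @ 2: {}  — no active states
rest 'acbadacdad' ignored (set empty)
after full input: {}  (accept=1 not in)

Answer: REJECT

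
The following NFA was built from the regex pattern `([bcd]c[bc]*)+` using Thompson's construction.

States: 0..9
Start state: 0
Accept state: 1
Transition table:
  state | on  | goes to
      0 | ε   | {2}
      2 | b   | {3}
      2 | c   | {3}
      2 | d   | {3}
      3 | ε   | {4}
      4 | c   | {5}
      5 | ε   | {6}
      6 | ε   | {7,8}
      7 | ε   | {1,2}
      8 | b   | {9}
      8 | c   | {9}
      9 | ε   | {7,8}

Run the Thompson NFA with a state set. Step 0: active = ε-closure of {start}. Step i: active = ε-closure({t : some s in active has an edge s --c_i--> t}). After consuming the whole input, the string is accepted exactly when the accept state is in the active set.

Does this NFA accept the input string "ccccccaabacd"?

Answer: REJECT

Derivation:
start: ε-closure({0}) = {0,2}
'c' @ 1: {3,4}
'c' @ 2: {1,2,5,6,7,8}  (accept∈set)
'c' @ 3: {1,2,3,4,7,8,9}  (accept∈set)
'c' @ 4: {1,2,3,4,5,6,7,8,9}  (accept∈set)
'c' @ 5: {1,2,3,4,5,6,7,8,9}  (accept∈set)
'c' @ 6: {1,2,3,4,5,6,7,8,9}  (accept∈set)
'a' @ 7: {}  — state set empty
rest 'abacd' ignored (set empty)
end set {} — state 1 not in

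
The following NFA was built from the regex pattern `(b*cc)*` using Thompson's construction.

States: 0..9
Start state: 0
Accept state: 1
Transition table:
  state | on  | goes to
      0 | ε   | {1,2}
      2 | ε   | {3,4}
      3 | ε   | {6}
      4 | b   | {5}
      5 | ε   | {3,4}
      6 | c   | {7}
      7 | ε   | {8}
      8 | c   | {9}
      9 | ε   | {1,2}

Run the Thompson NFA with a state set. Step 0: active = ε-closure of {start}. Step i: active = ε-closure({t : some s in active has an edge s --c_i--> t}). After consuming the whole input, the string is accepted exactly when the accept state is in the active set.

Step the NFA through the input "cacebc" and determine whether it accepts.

initial (ε-close {0}): {0,1,2,3,4,6}
'c' @ 1: {7,8}
'a' @ 2: {}  — state set empty
rest 'cebc' ignored (set empty)
after full input: {}  (accept=1 not in)

Answer: REJECT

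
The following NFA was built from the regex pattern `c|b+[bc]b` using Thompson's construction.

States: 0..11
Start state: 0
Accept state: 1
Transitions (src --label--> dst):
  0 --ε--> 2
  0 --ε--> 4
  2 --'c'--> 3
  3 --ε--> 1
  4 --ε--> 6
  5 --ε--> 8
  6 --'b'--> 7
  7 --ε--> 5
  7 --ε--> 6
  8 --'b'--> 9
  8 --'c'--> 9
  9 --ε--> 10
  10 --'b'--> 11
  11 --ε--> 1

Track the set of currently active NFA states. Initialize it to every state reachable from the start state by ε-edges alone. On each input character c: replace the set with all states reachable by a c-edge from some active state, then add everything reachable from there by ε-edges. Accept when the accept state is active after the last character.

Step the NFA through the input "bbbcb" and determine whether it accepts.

S₀ = ε-closure({0}) = {0,2,4,6}
'b' @ 1: {5,6,7,8}
'b' @ 2: {5,6,7,8,9,10}
'b' @ 3: {1,5,6,7,8,9,10,11}  [accepting]
'c' @ 4: {9,10}
'b' @ 5: {1,11}  [accepting]
end set {1,11} — state 1 in

Answer: ACCEPT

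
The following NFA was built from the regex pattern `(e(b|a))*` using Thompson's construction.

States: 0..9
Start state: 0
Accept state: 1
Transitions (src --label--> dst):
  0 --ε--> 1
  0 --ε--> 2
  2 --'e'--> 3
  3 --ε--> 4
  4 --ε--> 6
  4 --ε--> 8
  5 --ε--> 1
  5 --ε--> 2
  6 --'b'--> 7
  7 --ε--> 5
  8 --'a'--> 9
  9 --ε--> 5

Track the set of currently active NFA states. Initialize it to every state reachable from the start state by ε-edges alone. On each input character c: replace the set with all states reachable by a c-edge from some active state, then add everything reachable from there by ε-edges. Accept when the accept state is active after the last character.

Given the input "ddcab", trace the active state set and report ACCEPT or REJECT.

start: ε-closure({0}) = {0,1,2}
'd' @ 1: {}  — dead — no transitions
rest 'dcab' ignored (set empty)
final: {}; accept 1 not in set

Answer: REJECT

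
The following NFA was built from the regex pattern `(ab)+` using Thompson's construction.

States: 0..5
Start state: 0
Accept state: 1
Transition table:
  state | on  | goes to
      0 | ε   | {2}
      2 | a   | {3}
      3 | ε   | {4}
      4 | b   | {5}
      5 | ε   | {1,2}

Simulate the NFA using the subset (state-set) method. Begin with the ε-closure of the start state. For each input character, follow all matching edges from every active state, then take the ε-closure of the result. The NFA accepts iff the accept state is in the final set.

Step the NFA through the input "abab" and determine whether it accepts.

start: ε-closure({0}) = {0,2}
'a' @ 1: {3,4}
'b' @ 2: {1,2,5}  ✓accept
'a' @ 3: {3,4}
'b' @ 4: {1,2,5}  ✓accept
end set {1,2,5} — state 1 in

Answer: ACCEPT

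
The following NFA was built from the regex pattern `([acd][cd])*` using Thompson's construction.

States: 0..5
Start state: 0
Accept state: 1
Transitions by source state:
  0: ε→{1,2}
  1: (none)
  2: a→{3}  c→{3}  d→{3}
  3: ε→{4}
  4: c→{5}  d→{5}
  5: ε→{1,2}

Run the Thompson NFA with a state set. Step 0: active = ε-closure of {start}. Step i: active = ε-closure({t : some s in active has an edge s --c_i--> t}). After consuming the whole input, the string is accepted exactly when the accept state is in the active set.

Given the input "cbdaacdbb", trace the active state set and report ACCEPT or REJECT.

Answer: REJECT

Trace:
initial (ε-close {0}): {0,1,2}
'c' @ 1: {3,4}
'b' @ 2: {}  — no active states
rest 'daacdbb' ignored (set empty)
after full input: {}  (accept=1 not in)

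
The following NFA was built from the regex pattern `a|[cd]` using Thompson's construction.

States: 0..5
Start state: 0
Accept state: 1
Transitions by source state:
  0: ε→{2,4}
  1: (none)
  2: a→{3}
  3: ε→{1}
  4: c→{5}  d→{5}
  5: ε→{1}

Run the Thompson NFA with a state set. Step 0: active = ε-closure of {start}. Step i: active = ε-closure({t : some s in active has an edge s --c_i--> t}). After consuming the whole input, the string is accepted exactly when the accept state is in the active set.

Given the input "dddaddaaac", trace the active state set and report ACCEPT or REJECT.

S₀ = ε-closure({0}) = {0,2,4}
'd' @ 1: {1,5}  (accept∈set)
'd' @ 2: {}  — state set empty
rest 'daddaaac' ignored (set empty)
after full input: {}  (accept=1 not in)

Answer: REJECT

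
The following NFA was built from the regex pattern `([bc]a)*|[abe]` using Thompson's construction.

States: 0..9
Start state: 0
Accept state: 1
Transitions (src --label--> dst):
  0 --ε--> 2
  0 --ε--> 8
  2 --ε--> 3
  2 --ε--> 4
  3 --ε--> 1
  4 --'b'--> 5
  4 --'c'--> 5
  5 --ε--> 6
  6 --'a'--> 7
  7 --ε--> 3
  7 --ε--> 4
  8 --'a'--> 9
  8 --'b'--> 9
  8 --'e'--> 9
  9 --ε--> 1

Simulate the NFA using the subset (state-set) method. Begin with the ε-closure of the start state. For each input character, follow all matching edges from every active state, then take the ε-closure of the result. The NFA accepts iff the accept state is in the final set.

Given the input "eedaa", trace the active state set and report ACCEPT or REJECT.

start: ε-closure({0}) = {0,1,2,3,4,8}
'e' @ 1: {1,9}  (accept∈set)
'e' @ 2: {}  — dead — no transitions
rest 'daa' ignored (set empty)
after full input: {}  (accept=1 not in)

Answer: REJECT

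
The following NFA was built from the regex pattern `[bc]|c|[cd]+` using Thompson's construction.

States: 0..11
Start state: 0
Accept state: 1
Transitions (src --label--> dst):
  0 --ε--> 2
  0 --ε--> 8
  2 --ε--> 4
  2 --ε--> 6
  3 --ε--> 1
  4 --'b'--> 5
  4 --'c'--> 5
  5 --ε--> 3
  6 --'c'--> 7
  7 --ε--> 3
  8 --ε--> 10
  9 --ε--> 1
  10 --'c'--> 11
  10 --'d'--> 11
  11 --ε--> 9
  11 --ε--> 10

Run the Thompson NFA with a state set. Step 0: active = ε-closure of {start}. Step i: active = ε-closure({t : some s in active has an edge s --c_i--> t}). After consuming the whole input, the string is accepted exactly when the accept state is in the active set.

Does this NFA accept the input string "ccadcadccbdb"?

S₀ = ε-closure({0}) = {0,2,4,6,8,10}
'c' @ 1: {1,3,5,7,9,10,11}  [accepting]
'c' @ 2: {1,9,10,11}  [accepting]
'a' @ 3: {}  — dead — no transitions
rest 'dcadccbdb' ignored (set empty)
after full input: {}  (accept=1 not in)

Answer: REJECT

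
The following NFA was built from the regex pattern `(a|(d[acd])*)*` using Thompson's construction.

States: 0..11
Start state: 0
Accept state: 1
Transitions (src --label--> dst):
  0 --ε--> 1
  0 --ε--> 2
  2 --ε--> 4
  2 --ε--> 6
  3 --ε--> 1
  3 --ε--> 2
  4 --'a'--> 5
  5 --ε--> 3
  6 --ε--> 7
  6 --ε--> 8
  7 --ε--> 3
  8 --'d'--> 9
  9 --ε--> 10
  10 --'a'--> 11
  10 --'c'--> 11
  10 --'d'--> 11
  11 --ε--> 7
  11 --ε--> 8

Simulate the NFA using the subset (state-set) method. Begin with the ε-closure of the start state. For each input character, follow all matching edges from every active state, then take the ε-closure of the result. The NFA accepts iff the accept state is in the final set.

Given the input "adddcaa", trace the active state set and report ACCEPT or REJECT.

S₀ = ε-closure({0}) = {0,1,2,3,4,6,7,8}
'a' @ 1: {1,2,3,4,5,6,7,8}  (accept∈set)
'd' @ 2: {9,10}
'd' @ 3: {1,2,3,4,6,7,8,11}  (accept∈set)
'd' @ 4: {9,10}
'c' @ 5: {1,2,3,4,6,7,8,11}  (accept∈set)
'a' @ 6: {1,2,3,4,5,6,7,8}  (accept∈set)
'a' @ 7: {1,2,3,4,5,6,7,8}  (accept∈set)
final: {1,2,3,4,5,6,7,8}; accept 1 in set

Answer: ACCEPT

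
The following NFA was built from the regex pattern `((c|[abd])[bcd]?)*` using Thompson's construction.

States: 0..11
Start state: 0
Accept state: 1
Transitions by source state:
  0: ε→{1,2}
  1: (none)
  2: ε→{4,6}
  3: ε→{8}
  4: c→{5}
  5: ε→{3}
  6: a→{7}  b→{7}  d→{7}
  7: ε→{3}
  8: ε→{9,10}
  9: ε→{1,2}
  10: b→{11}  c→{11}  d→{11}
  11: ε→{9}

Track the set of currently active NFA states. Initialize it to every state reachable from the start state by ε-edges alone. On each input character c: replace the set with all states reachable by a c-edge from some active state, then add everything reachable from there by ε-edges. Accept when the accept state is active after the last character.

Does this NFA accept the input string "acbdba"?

Answer: ACCEPT

Steps:
start: ε-closure({0}) = {0,1,2,4,6}
'a' @ 1: {1,2,3,4,6,7,8,9,10}  [accepting]
'c' @ 2: {1,2,3,4,5,6,8,9,10,11}  [accepting]
'b' @ 3: {1,2,3,4,6,7,8,9,10,11}  [accepting]
'd' @ 4: {1,2,3,4,6,7,8,9,10,11}  [accepting]
'b' @ 5: {1,2,3,4,6,7,8,9,10,11}  [accepting]
'a' @ 6: {1,2,3,4,6,7,8,9,10}  [accepting]
after full input: {1,2,3,4,6,7,8,9,10}  (accept=1 in)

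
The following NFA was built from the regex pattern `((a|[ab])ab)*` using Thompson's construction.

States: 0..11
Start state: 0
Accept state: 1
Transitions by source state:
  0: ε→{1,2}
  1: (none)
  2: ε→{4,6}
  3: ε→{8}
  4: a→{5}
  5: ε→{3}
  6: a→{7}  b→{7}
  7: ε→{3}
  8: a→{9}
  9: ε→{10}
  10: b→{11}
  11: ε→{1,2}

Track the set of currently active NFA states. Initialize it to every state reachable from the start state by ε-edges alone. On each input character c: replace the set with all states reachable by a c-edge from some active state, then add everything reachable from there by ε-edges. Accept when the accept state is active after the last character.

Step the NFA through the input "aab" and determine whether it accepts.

Answer: ACCEPT

Steps:
start: ε-closure({0}) = {0,1,2,4,6}
'a' @ 1: {3,5,7,8}
'a' @ 2: {9,10}
'b' @ 3: {1,2,4,6,11}  [accepting]
final: {1,2,4,6,11}; accept 1 in set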